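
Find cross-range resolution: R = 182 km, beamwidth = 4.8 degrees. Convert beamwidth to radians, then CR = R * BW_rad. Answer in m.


BW_rad = 0.083775804
CR = 182000 * 0.083775804 = 15247.2 m

15247.2 m


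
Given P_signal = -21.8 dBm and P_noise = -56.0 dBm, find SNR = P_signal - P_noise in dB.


SNR = -21.8 - (-56.0) = 34.2 dB

34.2 dB


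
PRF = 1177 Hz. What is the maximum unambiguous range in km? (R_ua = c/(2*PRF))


R_ua = 3e8 / (2 * 1177) = 127442.7 m = 127.4 km

127.4 km


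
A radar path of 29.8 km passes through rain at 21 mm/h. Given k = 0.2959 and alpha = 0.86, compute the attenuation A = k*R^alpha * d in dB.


gamma = 0.2959 * 21^0.86 = 4.057454 dB/km
A = 4.057454 * 29.8 = 120.91 dB

120.91 dB


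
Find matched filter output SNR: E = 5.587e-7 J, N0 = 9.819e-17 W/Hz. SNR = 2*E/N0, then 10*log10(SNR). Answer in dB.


SNR_lin = 2 * 5.587e-7 / 9.819e-17 = 1.138e10
SNR_dB = 10*log10(1.138e10) = 100.6 dB

100.6 dB


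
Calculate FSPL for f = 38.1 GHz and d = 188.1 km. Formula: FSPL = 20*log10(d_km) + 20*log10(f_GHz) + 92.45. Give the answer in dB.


20*log10(188.1) = 45.49
20*log10(38.1) = 31.62
FSPL = 169.6 dB

169.6 dB


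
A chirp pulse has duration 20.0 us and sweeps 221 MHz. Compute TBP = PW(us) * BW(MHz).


TBP = 20.0 * 221 = 4420.0

4420.0


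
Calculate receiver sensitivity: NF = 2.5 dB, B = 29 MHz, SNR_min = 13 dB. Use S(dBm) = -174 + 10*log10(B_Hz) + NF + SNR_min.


10*log10(29000000.0) = 74.62
S = -174 + 74.62 + 2.5 + 13 = -83.9 dBm

-83.9 dBm


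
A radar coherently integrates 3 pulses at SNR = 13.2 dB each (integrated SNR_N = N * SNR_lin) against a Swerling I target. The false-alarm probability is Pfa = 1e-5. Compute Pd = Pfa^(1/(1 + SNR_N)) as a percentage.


SNR_lin = 10^(13.2/10) = 20.89296
SNR_N = 3 * 20.89296 = 62.67888
1/(1 + SNR_N) = 1/63.67888 = 0.0157038
Pd = (1e-5)^0.0157038 = 0.83461
Pd = 83.5%

83.5%


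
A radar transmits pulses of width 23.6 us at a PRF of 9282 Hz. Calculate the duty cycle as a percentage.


DC = 23.6e-6 * 9282 * 100 = 21.91%

21.91%


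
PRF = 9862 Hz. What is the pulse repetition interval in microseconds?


PRI = 1/9862 = 0.0001013993 s = 101.4 us

101.4 us


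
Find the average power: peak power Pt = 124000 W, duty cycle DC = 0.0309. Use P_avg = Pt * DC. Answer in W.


P_avg = 124000 * 0.0309 = 3831.6 W

3831.6 W


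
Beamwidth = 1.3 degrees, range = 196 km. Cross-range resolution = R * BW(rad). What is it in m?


BW_rad = 0.02268928
CR = 196000 * 0.02268928 = 4447.1 m

4447.1 m


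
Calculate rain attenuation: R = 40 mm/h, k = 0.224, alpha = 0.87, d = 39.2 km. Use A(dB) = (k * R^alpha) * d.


gamma = 0.224 * 40^0.87 = 5.546771 dB/km
A = 5.546771 * 39.2 = 217.43 dB

217.43 dB


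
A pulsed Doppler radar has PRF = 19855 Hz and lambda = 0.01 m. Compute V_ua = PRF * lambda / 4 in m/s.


V_ua = 19855 * 0.01 / 4 = 49.6 m/s

49.6 m/s


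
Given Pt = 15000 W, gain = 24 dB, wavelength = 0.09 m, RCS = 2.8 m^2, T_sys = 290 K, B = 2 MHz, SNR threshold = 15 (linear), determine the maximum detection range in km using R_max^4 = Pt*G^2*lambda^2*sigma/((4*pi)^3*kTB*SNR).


G_lin = 10^(24/10) = 251.188643
R^4 = 15000 * 251.188643^2 * 0.09^2 * 2.8 / ((4*pi)^3 * 1.38e-23 * 290 * 2000000.0 * 15)
R^4 = 9.00962e16 m^4
R_max = (9.00962e16)^(1/4) = 17325.1 m = 17.3 km

17.3 km


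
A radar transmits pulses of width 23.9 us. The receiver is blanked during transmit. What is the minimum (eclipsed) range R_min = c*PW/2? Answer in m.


R_min = 3e8 * 23.9e-6 / 2 = 3585.0 m

3585.0 m


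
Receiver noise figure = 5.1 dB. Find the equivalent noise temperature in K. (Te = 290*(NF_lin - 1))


NF_lin = 10^(5.1/10) = 3.235937
Te = 290 * (3.235937 - 1) = 648.4 K

648.4 K


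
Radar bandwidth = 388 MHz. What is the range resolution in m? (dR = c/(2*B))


dR = 3e8 / (2 * 388000000.0) = 0.39 m

0.39 m


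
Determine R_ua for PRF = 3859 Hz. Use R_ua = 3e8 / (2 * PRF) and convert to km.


R_ua = 3e8 / (2 * 3859) = 38870.2 m = 38.9 km

38.9 km


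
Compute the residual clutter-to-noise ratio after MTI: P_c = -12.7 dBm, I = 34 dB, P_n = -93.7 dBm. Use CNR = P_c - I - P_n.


CNR = -12.7 - 34 - (-93.7) = 47.0 dB

47.0 dB


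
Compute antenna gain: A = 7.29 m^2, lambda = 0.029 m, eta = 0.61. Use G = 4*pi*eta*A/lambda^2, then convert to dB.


G_linear = 4*pi*0.61*7.29/0.029^2 = 66446.37
G_dB = 10*log10(66446.37) = 48.2 dB

48.2 dB


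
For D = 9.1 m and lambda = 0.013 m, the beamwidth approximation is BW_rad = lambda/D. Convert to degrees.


BW_rad = 0.013 / 9.1 = 0.001429
BW_deg = 0.08 degrees

0.08 degrees


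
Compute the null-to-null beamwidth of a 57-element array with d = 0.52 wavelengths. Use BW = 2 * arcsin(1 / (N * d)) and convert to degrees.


1/(N*d) = 1/(57*0.52) = 0.033738
BW = 2*arcsin(0.033738) = 3.9 degrees

3.9 degrees


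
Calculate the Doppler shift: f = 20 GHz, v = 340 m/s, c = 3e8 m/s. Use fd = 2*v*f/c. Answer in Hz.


fd = 2 * 340 * 20000000000.0 / 3e8 = 45333.3 Hz

45333.3 Hz


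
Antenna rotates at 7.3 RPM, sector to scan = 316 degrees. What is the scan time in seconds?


t = 316 / (7.3 * 360) * 60 = 7.21 s

7.21 s


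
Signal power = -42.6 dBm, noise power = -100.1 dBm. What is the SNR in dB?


SNR = -42.6 - (-100.1) = 57.5 dB

57.5 dB


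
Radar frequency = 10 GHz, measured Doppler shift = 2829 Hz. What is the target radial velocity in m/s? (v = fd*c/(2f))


v = 2829 * 3e8 / (2 * 10000000000.0) = 42.4 m/s

42.4 m/s


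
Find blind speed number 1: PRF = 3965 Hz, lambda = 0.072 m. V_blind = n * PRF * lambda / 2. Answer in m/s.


V_blind = 1 * 3965 * 0.072 / 2 = 142.7 m/s

142.7 m/s


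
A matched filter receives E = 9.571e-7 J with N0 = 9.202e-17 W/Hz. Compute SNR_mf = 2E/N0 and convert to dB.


SNR_lin = 2 * 9.571e-7 / 9.202e-17 = 2.08e10
SNR_dB = 10*log10(2.08e10) = 103.2 dB

103.2 dB


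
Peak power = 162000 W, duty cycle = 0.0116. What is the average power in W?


P_avg = 162000 * 0.0116 = 1879.2 W

1879.2 W


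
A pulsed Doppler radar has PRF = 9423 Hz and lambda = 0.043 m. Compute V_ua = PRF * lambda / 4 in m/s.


V_ua = 9423 * 0.043 / 4 = 101.3 m/s

101.3 m/s


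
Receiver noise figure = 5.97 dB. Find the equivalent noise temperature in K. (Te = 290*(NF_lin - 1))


NF_lin = 10^(5.97/10) = 3.953666
Te = 290 * (3.953666 - 1) = 856.6 K

856.6 K


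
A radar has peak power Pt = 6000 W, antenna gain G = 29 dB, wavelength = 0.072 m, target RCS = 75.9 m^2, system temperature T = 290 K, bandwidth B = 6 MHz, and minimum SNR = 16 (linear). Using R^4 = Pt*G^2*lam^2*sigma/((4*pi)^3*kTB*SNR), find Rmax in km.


G_lin = 10^(29/10) = 794.328235
R^4 = 6000 * 794.328235^2 * 0.072^2 * 75.9 / ((4*pi)^3 * 1.38e-23 * 290 * 6000000.0 * 16)
R^4 = 1.9538e18 m^4
R_max = (1.9538e18)^(1/4) = 37386.9 m = 37.4 km

37.4 km


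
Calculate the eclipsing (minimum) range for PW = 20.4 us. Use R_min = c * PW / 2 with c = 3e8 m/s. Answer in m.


R_min = 3e8 * 20.4e-6 / 2 = 3060.0 m

3060.0 m


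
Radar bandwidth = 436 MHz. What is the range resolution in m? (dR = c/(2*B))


dR = 3e8 / (2 * 436000000.0) = 0.34 m

0.34 m


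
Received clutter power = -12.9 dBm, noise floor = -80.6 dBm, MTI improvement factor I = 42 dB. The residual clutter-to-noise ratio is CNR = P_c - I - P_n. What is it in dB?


CNR = -12.9 - 42 - (-80.6) = 25.7 dB

25.7 dB


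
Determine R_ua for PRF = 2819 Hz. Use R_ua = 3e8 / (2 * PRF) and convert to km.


R_ua = 3e8 / (2 * 2819) = 53210.4 m = 53.2 km

53.2 km


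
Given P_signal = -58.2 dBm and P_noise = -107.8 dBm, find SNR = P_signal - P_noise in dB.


SNR = -58.2 - (-107.8) = 49.6 dB

49.6 dB


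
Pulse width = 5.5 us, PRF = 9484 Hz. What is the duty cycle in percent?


DC = 5.5e-6 * 9484 * 100 = 5.22%

5.22%


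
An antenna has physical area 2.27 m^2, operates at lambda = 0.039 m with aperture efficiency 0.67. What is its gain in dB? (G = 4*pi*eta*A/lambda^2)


G_linear = 4*pi*0.67*2.27/0.039^2 = 12565.54
G_dB = 10*log10(12565.54) = 41.0 dB

41.0 dB


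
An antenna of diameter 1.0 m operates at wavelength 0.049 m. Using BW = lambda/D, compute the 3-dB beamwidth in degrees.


BW_rad = 0.049 / 1.0 = 0.049
BW_deg = 2.81 degrees

2.81 degrees


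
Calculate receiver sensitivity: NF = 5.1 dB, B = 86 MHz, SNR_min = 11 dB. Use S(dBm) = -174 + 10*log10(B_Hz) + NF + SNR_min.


10*log10(86000000.0) = 79.34
S = -174 + 79.34 + 5.1 + 11 = -78.6 dBm

-78.6 dBm


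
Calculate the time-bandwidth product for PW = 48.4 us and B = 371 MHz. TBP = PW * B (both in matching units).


TBP = 48.4 * 371 = 17956.4

17956.4


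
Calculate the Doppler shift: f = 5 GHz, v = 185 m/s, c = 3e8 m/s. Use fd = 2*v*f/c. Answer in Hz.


fd = 2 * 185 * 5000000000.0 / 3e8 = 6166.7 Hz

6166.7 Hz


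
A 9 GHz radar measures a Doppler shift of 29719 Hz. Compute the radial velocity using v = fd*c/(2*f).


v = 29719 * 3e8 / (2 * 9000000000.0) = 495.3 m/s

495.3 m/s


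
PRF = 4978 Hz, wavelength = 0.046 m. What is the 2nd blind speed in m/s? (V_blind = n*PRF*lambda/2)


V_blind = 2 * 4978 * 0.046 / 2 = 229.0 m/s

229.0 m/s


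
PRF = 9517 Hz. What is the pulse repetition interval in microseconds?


PRI = 1/9517 = 0.0001050751 s = 105.1 us

105.1 us


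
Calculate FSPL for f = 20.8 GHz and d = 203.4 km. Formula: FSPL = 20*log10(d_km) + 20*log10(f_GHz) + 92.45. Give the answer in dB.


20*log10(203.4) = 46.17
20*log10(20.8) = 26.36
FSPL = 165.0 dB

165.0 dB


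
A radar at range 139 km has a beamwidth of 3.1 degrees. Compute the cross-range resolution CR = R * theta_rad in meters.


BW_rad = 0.054105207
CR = 139000 * 0.054105207 = 7520.6 m

7520.6 m


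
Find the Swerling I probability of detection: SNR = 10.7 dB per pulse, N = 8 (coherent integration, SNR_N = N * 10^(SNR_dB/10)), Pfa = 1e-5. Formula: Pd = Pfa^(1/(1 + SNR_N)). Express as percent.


SNR_lin = 10^(10.7/10) = 11.74898
SNR_N = 8 * 11.74898 = 93.99184
1/(1 + SNR_N) = 1/94.99184 = 0.0105272
Pd = (1e-5)^0.0105272 = 0.88586
Pd = 88.6%

88.6%


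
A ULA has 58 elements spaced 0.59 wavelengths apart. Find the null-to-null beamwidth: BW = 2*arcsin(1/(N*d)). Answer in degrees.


1/(N*d) = 1/(58*0.59) = 0.029223
BW = 2*arcsin(0.029223) = 3.3 degrees

3.3 degrees


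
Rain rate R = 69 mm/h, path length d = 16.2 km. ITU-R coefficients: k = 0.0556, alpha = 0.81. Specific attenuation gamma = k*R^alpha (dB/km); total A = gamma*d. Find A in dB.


gamma = 0.0556 * 69^0.81 = 1.7161 dB/km
A = 1.7161 * 16.2 = 27.8 dB

27.8 dB


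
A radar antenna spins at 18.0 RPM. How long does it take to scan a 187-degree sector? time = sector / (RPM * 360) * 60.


t = 187 / (18.0 * 360) * 60 = 1.73 s

1.73 s


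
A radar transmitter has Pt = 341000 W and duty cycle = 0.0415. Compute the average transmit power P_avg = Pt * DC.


P_avg = 341000 * 0.0415 = 14151.5 W

14151.5 W


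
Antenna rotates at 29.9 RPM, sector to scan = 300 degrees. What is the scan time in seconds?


t = 300 / (29.9 * 360) * 60 = 1.67 s

1.67 s


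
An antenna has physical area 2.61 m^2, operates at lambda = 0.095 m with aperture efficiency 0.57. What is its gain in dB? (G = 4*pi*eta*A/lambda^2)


G_linear = 4*pi*0.57*2.61/0.095^2 = 2071.47
G_dB = 10*log10(2071.47) = 33.2 dB

33.2 dB


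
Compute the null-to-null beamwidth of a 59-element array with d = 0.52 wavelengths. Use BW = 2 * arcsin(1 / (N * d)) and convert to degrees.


1/(N*d) = 1/(59*0.52) = 0.032595
BW = 2*arcsin(0.032595) = 3.7 degrees

3.7 degrees


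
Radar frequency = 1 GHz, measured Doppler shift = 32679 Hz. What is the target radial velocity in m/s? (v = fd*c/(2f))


v = 32679 * 3e8 / (2 * 1000000000.0) = 4901.9 m/s

4901.9 m/s


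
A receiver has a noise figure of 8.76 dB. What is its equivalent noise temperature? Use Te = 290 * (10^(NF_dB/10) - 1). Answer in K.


NF_lin = 10^(8.76/10) = 7.516229
Te = 290 * (7.516229 - 1) = 1889.7 K

1889.7 K


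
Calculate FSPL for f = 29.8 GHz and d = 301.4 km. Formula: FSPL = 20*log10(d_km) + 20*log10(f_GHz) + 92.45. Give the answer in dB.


20*log10(301.4) = 49.58
20*log10(29.8) = 29.48
FSPL = 171.5 dB

171.5 dB


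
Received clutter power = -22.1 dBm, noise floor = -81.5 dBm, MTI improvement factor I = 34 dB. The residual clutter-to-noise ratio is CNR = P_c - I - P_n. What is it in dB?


CNR = -22.1 - 34 - (-81.5) = 25.4 dB

25.4 dB


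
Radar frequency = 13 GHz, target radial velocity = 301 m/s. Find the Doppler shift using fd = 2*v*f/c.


fd = 2 * 301 * 13000000000.0 / 3e8 = 26086.7 Hz

26086.7 Hz


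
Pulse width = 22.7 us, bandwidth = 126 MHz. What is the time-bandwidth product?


TBP = 22.7 * 126 = 2860.2

2860.2


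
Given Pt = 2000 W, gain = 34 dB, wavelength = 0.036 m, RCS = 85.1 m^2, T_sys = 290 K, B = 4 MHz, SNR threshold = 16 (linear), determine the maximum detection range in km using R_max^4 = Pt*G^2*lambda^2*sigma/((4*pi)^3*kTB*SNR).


G_lin = 10^(34/10) = 2511.886432
R^4 = 2000 * 2511.886432^2 * 0.036^2 * 85.1 / ((4*pi)^3 * 1.38e-23 * 290 * 4000000.0 * 16)
R^4 = 2.73828e18 m^4
R_max = (2.73828e18)^(1/4) = 40678.9 m = 40.7 km

40.7 km


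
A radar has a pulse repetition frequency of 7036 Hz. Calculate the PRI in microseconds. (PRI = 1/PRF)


PRI = 1/7036 = 0.0001421262 s = 142.1 us

142.1 us


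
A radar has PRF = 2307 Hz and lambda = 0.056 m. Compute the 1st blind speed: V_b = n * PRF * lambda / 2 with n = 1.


V_blind = 1 * 2307 * 0.056 / 2 = 64.6 m/s

64.6 m/s


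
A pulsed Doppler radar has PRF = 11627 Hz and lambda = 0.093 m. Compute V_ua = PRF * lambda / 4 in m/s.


V_ua = 11627 * 0.093 / 4 = 270.3 m/s

270.3 m/s


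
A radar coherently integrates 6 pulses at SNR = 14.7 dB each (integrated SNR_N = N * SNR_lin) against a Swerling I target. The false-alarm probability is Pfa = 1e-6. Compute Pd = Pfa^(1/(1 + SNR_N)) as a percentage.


SNR_lin = 10^(14.7/10) = 29.51209
SNR_N = 6 * 29.51209 = 177.07254
1/(1 + SNR_N) = 1/178.07254 = 0.0056157
Pd = (1e-6)^0.0056157 = 0.92535
Pd = 92.5%

92.5%


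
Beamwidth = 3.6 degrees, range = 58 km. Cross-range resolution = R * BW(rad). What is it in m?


BW_rad = 0.062831853
CR = 58000 * 0.062831853 = 3644.2 m

3644.2 m


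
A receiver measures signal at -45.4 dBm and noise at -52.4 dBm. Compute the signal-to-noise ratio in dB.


SNR = -45.4 - (-52.4) = 7.0 dB

7.0 dB


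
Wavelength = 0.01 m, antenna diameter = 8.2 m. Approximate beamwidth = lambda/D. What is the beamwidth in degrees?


BW_rad = 0.01 / 8.2 = 0.00122
BW_deg = 0.07 degrees

0.07 degrees


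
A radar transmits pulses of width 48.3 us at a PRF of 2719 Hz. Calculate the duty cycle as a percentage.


DC = 48.3e-6 * 2719 * 100 = 13.13%

13.13%


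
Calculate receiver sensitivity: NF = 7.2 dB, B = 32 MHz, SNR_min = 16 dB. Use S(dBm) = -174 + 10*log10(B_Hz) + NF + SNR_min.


10*log10(32000000.0) = 75.05
S = -174 + 75.05 + 7.2 + 16 = -75.7 dBm

-75.7 dBm


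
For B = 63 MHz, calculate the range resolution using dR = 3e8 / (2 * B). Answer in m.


dR = 3e8 / (2 * 63000000.0) = 2.38 m

2.38 m


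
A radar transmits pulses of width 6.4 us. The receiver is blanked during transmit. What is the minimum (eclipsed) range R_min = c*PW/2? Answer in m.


R_min = 3e8 * 6.4e-6 / 2 = 960.0 m

960.0 m


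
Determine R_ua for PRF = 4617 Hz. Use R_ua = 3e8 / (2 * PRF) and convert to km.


R_ua = 3e8 / (2 * 4617) = 32488.6 m = 32.5 km

32.5 km


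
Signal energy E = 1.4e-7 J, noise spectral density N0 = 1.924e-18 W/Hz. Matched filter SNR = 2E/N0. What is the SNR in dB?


SNR_lin = 2 * 1.4e-7 / 1.924e-18 = 1.455e11
SNR_dB = 10*log10(1.455e11) = 111.6 dB

111.6 dB


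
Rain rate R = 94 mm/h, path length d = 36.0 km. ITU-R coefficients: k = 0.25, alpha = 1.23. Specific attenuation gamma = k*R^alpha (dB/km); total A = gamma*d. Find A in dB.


gamma = 0.25 * 94^1.23 = 66.817046 dB/km
A = 66.817046 * 36.0 = 2405.41 dB

2405.41 dB


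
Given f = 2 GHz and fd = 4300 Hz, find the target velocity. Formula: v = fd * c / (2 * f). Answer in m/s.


v = 4300 * 3e8 / (2 * 2000000000.0) = 322.5 m/s

322.5 m/s


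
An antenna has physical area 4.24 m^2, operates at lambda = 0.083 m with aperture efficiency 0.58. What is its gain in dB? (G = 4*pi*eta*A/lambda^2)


G_linear = 4*pi*0.58*4.24/0.083^2 = 4485.88
G_dB = 10*log10(4485.88) = 36.5 dB

36.5 dB


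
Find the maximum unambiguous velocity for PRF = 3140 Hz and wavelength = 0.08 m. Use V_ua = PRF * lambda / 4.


V_ua = 3140 * 0.08 / 4 = 62.8 m/s

62.8 m/s


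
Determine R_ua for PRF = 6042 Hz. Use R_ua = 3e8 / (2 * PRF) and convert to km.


R_ua = 3e8 / (2 * 6042) = 24826.2 m = 24.8 km

24.8 km


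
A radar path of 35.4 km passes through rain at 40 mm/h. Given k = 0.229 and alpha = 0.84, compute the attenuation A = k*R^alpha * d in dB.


gamma = 0.229 * 40^0.84 = 5.076517 dB/km
A = 5.076517 * 35.4 = 179.71 dB

179.71 dB


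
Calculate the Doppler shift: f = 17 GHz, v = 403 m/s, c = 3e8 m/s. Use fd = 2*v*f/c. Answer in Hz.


fd = 2 * 403 * 17000000000.0 / 3e8 = 45673.3 Hz

45673.3 Hz


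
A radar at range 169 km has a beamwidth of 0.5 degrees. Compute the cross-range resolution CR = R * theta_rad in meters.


BW_rad = 0.008726646
CR = 169000 * 0.008726646 = 1474.8 m

1474.8 m


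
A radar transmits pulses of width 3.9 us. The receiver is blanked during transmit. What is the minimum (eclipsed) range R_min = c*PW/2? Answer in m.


R_min = 3e8 * 3.9e-6 / 2 = 585.0 m

585.0 m


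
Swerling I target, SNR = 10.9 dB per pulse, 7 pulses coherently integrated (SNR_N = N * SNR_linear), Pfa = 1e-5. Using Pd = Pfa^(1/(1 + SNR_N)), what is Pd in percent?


SNR_lin = 10^(10.9/10) = 12.30269
SNR_N = 7 * 12.30269 = 86.11883
1/(1 + SNR_N) = 1/87.11883 = 0.0114786
Pd = (1e-5)^0.0114786 = 0.87621
Pd = 87.6%

87.6%


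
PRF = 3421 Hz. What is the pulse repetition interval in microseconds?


PRI = 1/3421 = 0.0002923122 s = 292.3 us

292.3 us


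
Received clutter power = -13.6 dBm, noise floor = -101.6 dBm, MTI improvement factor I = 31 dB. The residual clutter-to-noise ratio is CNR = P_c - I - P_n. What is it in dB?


CNR = -13.6 - 31 - (-101.6) = 57.0 dB

57.0 dB


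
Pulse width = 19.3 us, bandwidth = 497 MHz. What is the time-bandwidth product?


TBP = 19.3 * 497 = 9592.1

9592.1


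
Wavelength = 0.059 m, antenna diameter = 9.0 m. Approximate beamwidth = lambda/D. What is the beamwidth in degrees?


BW_rad = 0.059 / 9.0 = 0.006556
BW_deg = 0.38 degrees

0.38 degrees


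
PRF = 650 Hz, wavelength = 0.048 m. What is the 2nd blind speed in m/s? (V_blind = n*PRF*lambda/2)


V_blind = 2 * 650 * 0.048 / 2 = 31.2 m/s

31.2 m/s


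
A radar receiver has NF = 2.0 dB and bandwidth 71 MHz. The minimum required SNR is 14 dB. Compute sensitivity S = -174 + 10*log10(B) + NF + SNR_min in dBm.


10*log10(71000000.0) = 78.51
S = -174 + 78.51 + 2.0 + 14 = -79.5 dBm

-79.5 dBm


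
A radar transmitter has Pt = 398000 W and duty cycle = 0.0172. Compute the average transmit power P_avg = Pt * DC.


P_avg = 398000 * 0.0172 = 6845.6 W

6845.6 W


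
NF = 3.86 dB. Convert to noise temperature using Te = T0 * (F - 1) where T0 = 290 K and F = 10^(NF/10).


NF_lin = 10^(3.86/10) = 2.432204
Te = 290 * (2.432204 - 1) = 415.3 K

415.3 K


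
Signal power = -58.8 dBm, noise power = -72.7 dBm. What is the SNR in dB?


SNR = -58.8 - (-72.7) = 13.9 dB

13.9 dB


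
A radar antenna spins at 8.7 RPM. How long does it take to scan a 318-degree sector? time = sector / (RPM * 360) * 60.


t = 318 / (8.7 * 360) * 60 = 6.09 s

6.09 s


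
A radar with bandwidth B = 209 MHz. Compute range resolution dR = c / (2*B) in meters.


dR = 3e8 / (2 * 209000000.0) = 0.72 m

0.72 m


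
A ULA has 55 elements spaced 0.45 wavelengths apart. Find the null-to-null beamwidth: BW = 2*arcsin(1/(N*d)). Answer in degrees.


1/(N*d) = 1/(55*0.45) = 0.040404
BW = 2*arcsin(0.040404) = 4.6 degrees

4.6 degrees


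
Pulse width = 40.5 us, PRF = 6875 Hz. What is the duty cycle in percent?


DC = 40.5e-6 * 6875 * 100 = 27.84%

27.84%


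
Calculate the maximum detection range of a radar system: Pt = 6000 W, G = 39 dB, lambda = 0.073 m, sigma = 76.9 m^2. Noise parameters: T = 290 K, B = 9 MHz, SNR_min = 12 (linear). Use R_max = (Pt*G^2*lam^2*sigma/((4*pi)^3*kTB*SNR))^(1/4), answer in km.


G_lin = 10^(39/10) = 7943.282347
R^4 = 6000 * 7943.282347^2 * 0.073^2 * 76.9 / ((4*pi)^3 * 1.38e-23 * 290 * 9000000.0 * 12)
R^4 = 1.80881e20 m^4
R_max = (1.80881e20)^(1/4) = 115970.7 m = 116.0 km

116.0 km


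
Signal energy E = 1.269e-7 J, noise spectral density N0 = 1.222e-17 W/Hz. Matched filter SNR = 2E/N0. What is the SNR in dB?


SNR_lin = 2 * 1.269e-7 / 1.222e-17 = 2.077e10
SNR_dB = 10*log10(2.077e10) = 103.2 dB

103.2 dB


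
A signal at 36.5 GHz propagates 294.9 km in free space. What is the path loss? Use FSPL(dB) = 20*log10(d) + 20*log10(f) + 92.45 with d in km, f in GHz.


20*log10(294.9) = 49.39
20*log10(36.5) = 31.25
FSPL = 173.1 dB

173.1 dB


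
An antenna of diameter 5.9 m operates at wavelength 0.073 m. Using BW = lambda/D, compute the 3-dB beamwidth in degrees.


BW_rad = 0.073 / 5.9 = 0.012373
BW_deg = 0.71 degrees

0.71 degrees


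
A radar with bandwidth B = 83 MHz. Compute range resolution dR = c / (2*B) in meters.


dR = 3e8 / (2 * 83000000.0) = 1.81 m

1.81 m


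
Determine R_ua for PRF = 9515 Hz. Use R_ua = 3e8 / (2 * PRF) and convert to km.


R_ua = 3e8 / (2 * 9515) = 15764.6 m = 15.8 km

15.8 km


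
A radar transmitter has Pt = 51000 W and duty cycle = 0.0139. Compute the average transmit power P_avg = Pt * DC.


P_avg = 51000 * 0.0139 = 708.9 W

708.9 W


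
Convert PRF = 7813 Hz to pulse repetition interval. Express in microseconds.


PRI = 1/7813 = 0.0001279918 s = 128.0 us

128.0 us


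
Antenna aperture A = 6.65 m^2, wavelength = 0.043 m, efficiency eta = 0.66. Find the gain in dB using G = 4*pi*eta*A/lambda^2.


G_linear = 4*pi*0.66*6.65/0.043^2 = 29828.99
G_dB = 10*log10(29828.99) = 44.7 dB

44.7 dB


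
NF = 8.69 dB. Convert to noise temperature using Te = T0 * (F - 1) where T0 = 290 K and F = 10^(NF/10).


NF_lin = 10^(8.69/10) = 7.396053
Te = 290 * (7.396053 - 1) = 1854.9 K

1854.9 K


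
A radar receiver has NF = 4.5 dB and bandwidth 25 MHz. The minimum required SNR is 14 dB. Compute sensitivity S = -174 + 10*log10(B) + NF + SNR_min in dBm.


10*log10(25000000.0) = 73.98
S = -174 + 73.98 + 4.5 + 14 = -81.5 dBm

-81.5 dBm


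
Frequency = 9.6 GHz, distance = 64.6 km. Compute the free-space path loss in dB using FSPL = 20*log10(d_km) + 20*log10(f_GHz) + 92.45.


20*log10(64.6) = 36.2
20*log10(9.6) = 19.65
FSPL = 148.3 dB

148.3 dB


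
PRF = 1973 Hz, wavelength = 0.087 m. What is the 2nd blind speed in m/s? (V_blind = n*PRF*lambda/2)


V_blind = 2 * 1973 * 0.087 / 2 = 171.7 m/s

171.7 m/s


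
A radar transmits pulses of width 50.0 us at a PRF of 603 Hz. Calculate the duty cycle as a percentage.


DC = 50.0e-6 * 603 * 100 = 3.02%

3.02%


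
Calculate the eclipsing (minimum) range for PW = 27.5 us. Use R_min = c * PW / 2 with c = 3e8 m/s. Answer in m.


R_min = 3e8 * 27.5e-6 / 2 = 4125.0 m

4125.0 m


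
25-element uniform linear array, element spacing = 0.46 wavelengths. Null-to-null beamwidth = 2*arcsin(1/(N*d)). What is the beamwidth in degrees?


1/(N*d) = 1/(25*0.46) = 0.086957
BW = 2*arcsin(0.086957) = 10.0 degrees

10.0 degrees


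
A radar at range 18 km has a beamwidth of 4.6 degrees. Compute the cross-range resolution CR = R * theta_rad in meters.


BW_rad = 0.080285146
CR = 18000 * 0.080285146 = 1445.1 m

1445.1 m


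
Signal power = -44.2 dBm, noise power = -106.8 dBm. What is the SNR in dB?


SNR = -44.2 - (-106.8) = 62.6 dB

62.6 dB


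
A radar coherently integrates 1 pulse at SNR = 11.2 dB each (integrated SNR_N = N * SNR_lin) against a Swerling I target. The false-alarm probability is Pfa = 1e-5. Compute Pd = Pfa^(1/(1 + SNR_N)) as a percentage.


SNR_lin = 10^(11.2/10) = 13.18257
SNR_N = 1 * 13.18257 = 13.18257
1/(1 + SNR_N) = 1/14.18257 = 0.0705091
Pd = (1e-5)^0.0705091 = 0.44407
Pd = 44.4%

44.4%


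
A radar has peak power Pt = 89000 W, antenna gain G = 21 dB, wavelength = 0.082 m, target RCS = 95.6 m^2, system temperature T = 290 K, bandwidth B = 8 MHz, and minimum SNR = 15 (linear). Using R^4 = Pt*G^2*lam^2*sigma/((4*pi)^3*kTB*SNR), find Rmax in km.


G_lin = 10^(21/10) = 125.892541
R^4 = 89000 * 125.892541^2 * 0.082^2 * 95.6 / ((4*pi)^3 * 1.38e-23 * 290 * 8000000.0 * 15)
R^4 = 9.51454e17 m^4
R_max = (9.51454e17)^(1/4) = 31231.8 m = 31.2 km

31.2 km


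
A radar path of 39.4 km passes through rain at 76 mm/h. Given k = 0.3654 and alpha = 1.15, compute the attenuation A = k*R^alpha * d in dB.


gamma = 0.3654 * 76^1.15 = 53.174593 dB/km
A = 53.174593 * 39.4 = 2095.08 dB

2095.08 dB


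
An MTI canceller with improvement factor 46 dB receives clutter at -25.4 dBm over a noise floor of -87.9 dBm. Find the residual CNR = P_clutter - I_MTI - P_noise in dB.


CNR = -25.4 - 46 - (-87.9) = 16.5 dB

16.5 dB


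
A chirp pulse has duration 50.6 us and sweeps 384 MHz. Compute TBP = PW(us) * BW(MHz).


TBP = 50.6 * 384 = 19430.4

19430.4


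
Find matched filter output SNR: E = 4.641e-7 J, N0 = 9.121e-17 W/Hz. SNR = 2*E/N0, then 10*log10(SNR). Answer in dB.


SNR_lin = 2 * 4.641e-7 / 9.121e-17 = 1.018e10
SNR_dB = 10*log10(1.018e10) = 100.1 dB

100.1 dB


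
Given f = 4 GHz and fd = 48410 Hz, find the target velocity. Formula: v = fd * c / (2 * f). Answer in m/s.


v = 48410 * 3e8 / (2 * 4000000000.0) = 1815.4 m/s

1815.4 m/s


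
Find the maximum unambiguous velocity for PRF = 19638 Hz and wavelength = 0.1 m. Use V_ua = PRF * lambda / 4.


V_ua = 19638 * 0.1 / 4 = 491.0 m/s

491.0 m/s


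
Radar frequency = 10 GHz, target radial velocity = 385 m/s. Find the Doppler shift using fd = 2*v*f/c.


fd = 2 * 385 * 10000000000.0 / 3e8 = 25666.7 Hz

25666.7 Hz


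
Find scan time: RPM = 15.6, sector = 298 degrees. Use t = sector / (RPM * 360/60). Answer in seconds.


t = 298 / (15.6 * 360) * 60 = 3.18 s

3.18 s


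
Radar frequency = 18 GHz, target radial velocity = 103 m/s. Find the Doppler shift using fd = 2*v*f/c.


fd = 2 * 103 * 18000000000.0 / 3e8 = 12360.0 Hz

12360.0 Hz


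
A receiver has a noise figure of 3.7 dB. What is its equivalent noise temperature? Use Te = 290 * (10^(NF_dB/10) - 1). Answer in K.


NF_lin = 10^(3.7/10) = 2.344229
Te = 290 * (2.344229 - 1) = 389.8 K

389.8 K


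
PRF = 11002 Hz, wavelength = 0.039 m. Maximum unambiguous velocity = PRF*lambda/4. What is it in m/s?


V_ua = 11002 * 0.039 / 4 = 107.3 m/s

107.3 m/s


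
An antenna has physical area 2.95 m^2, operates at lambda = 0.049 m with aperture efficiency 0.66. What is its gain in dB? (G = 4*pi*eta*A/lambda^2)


G_linear = 4*pi*0.66*2.95/0.049^2 = 10190.22
G_dB = 10*log10(10190.22) = 40.1 dB

40.1 dB


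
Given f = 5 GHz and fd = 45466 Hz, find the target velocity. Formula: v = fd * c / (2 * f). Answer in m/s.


v = 45466 * 3e8 / (2 * 5000000000.0) = 1364.0 m/s

1364.0 m/s


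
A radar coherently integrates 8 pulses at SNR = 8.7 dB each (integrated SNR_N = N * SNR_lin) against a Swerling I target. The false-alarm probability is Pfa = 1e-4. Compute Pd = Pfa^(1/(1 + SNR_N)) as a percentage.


SNR_lin = 10^(8.7/10) = 7.4131
SNR_N = 8 * 7.4131 = 59.3048
1/(1 + SNR_N) = 1/60.3048 = 0.0165824
Pd = (1e-4)^0.0165824 = 0.85836
Pd = 85.8%

85.8%


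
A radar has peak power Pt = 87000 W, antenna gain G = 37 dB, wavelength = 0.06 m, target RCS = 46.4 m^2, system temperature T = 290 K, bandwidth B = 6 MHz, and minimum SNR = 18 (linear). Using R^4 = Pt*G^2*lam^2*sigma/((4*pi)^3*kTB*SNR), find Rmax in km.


G_lin = 10^(37/10) = 5011.872336
R^4 = 87000 * 5011.872336^2 * 0.06^2 * 46.4 / ((4*pi)^3 * 1.38e-23 * 290 * 6000000.0 * 18)
R^4 = 4.25608e20 m^4
R_max = (4.25608e20)^(1/4) = 143632.4 m = 143.6 km

143.6 km


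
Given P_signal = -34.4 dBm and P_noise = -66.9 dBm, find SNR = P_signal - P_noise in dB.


SNR = -34.4 - (-66.9) = 32.5 dB

32.5 dB


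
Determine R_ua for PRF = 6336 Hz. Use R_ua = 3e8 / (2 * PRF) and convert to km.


R_ua = 3e8 / (2 * 6336) = 23674.2 m = 23.7 km

23.7 km


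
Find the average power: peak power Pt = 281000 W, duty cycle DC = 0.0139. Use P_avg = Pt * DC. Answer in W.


P_avg = 281000 * 0.0139 = 3905.9 W

3905.9 W


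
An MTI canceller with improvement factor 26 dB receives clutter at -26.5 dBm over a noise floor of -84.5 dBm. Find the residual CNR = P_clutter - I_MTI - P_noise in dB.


CNR = -26.5 - 26 - (-84.5) = 32.0 dB

32.0 dB


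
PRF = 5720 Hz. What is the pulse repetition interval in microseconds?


PRI = 1/5720 = 0.0001748252 s = 174.8 us

174.8 us


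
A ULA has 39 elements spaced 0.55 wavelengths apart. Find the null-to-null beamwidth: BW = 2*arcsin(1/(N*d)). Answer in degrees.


1/(N*d) = 1/(39*0.55) = 0.04662
BW = 2*arcsin(0.04662) = 5.3 degrees

5.3 degrees


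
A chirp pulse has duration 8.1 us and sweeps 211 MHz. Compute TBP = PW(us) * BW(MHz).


TBP = 8.1 * 211 = 1709.1

1709.1


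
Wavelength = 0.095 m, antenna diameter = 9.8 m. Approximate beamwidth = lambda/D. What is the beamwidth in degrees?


BW_rad = 0.095 / 9.8 = 0.009694
BW_deg = 0.56 degrees

0.56 degrees


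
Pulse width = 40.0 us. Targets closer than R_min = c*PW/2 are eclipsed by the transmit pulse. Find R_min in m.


R_min = 3e8 * 40.0e-6 / 2 = 6000.0 m

6000.0 m


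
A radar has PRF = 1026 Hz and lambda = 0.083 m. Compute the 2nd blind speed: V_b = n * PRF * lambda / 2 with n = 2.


V_blind = 2 * 1026 * 0.083 / 2 = 85.2 m/s

85.2 m/s


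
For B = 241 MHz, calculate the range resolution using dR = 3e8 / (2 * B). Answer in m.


dR = 3e8 / (2 * 241000000.0) = 0.62 m

0.62 m


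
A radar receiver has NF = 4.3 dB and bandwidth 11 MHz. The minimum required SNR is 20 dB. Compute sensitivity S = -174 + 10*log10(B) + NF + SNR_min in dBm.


10*log10(11000000.0) = 70.41
S = -174 + 70.41 + 4.3 + 20 = -79.3 dBm

-79.3 dBm


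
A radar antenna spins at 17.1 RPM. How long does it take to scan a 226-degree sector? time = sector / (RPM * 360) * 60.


t = 226 / (17.1 * 360) * 60 = 2.2 s

2.2 s


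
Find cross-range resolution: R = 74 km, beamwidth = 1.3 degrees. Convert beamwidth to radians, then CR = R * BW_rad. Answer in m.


BW_rad = 0.02268928
CR = 74000 * 0.02268928 = 1679.0 m

1679.0 m


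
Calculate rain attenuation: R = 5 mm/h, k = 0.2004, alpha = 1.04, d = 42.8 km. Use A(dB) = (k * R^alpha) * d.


gamma = 0.2004 * 5^1.04 = 1.068628 dB/km
A = 1.068628 * 42.8 = 45.74 dB

45.74 dB


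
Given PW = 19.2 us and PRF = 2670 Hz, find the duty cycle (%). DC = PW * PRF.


DC = 19.2e-6 * 2670 * 100 = 5.13%

5.13%


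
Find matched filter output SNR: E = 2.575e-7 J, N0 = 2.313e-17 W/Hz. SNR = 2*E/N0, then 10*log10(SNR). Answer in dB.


SNR_lin = 2 * 2.575e-7 / 2.313e-17 = 2.227e10
SNR_dB = 10*log10(2.227e10) = 103.5 dB

103.5 dB


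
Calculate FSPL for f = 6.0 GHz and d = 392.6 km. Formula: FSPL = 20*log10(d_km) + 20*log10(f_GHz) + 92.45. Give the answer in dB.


20*log10(392.6) = 51.88
20*log10(6.0) = 15.56
FSPL = 159.9 dB

159.9 dB


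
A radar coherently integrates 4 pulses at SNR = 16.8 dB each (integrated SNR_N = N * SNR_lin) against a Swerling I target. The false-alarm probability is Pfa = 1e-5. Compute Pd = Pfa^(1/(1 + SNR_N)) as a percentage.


SNR_lin = 10^(16.8/10) = 47.86301
SNR_N = 4 * 47.86301 = 191.45204
1/(1 + SNR_N) = 1/192.45204 = 0.0051961
Pd = (1e-5)^0.0051961 = 0.94193
Pd = 94.2%

94.2%


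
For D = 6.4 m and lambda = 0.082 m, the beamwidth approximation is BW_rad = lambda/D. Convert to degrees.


BW_rad = 0.082 / 6.4 = 0.012812
BW_deg = 0.73 degrees

0.73 degrees


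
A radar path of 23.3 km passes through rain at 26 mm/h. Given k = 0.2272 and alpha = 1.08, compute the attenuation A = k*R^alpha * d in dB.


gamma = 0.2272 * 26^1.08 = 7.666189 dB/km
A = 7.666189 * 23.3 = 178.62 dB

178.62 dB


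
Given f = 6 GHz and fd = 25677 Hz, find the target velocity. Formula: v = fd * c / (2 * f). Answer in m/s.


v = 25677 * 3e8 / (2 * 6000000000.0) = 641.9 m/s

641.9 m/s


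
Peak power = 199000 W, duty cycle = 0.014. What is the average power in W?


P_avg = 199000 * 0.014 = 2786.0 W

2786.0 W


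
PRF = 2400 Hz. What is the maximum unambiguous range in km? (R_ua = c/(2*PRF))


R_ua = 3e8 / (2 * 2400) = 62500.0 m = 62.5 km

62.5 km


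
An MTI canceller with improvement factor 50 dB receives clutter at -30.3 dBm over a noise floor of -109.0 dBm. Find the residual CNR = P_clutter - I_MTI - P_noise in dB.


CNR = -30.3 - 50 - (-109.0) = 28.7 dB

28.7 dB


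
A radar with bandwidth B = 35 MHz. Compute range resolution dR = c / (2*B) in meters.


dR = 3e8 / (2 * 35000000.0) = 4.29 m

4.29 m


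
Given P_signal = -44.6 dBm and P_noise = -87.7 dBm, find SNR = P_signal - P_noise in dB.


SNR = -44.6 - (-87.7) = 43.1 dB

43.1 dB


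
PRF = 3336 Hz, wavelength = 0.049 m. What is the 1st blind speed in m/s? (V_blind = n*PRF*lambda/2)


V_blind = 1 * 3336 * 0.049 / 2 = 81.7 m/s

81.7 m/s


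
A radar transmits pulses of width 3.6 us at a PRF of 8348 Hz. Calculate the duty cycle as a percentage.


DC = 3.6e-6 * 8348 * 100 = 3.01%

3.01%


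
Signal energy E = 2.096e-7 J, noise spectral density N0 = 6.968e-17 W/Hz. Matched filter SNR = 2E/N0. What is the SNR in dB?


SNR_lin = 2 * 2.096e-7 / 6.968e-17 = 6.016e9
SNR_dB = 10*log10(6.016e9) = 97.8 dB

97.8 dB


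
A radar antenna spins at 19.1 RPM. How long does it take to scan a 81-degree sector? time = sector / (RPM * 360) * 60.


t = 81 / (19.1 * 360) * 60 = 0.71 s

0.71 s


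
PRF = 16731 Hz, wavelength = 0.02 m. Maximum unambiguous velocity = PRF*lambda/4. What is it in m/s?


V_ua = 16731 * 0.02 / 4 = 83.7 m/s

83.7 m/s


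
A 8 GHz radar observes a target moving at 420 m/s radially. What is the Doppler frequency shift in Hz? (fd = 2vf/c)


fd = 2 * 420 * 8000000000.0 / 3e8 = 22400.0 Hz

22400.0 Hz


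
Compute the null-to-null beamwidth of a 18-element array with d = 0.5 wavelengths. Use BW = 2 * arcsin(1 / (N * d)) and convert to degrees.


1/(N*d) = 1/(18*0.5) = 0.111111
BW = 2*arcsin(0.111111) = 12.8 degrees

12.8 degrees


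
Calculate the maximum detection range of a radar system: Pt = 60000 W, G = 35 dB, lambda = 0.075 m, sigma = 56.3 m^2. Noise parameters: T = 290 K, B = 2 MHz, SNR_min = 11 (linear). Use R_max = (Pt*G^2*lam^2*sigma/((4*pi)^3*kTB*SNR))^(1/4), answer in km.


G_lin = 10^(35/10) = 3162.27766
R^4 = 60000 * 3162.27766^2 * 0.075^2 * 56.3 / ((4*pi)^3 * 1.38e-23 * 290 * 2000000.0 * 11)
R^4 = 1.08756e21 m^4
R_max = (1.08756e21)^(1/4) = 181598.9 m = 181.6 km

181.6 km


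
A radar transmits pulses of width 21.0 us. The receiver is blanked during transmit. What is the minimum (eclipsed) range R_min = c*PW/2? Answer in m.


R_min = 3e8 * 21.0e-6 / 2 = 3150.0 m

3150.0 m


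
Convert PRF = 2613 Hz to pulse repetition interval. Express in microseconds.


PRI = 1/2613 = 0.0003827019 s = 382.7 us

382.7 us


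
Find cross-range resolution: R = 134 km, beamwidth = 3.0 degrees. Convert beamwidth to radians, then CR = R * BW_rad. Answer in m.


BW_rad = 0.052359878
CR = 134000 * 0.052359878 = 7016.2 m

7016.2 m


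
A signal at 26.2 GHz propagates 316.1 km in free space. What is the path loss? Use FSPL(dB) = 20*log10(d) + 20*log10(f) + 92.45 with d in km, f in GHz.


20*log10(316.1) = 50.0
20*log10(26.2) = 28.37
FSPL = 170.8 dB

170.8 dB


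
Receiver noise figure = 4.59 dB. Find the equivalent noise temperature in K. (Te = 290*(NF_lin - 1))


NF_lin = 10^(4.59/10) = 2.877398
Te = 290 * (2.877398 - 1) = 544.4 K

544.4 K


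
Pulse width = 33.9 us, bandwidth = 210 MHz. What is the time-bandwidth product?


TBP = 33.9 * 210 = 7119.0

7119.0


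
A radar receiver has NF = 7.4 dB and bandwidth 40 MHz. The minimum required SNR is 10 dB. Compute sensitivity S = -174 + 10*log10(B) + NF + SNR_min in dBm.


10*log10(40000000.0) = 76.02
S = -174 + 76.02 + 7.4 + 10 = -80.6 dBm

-80.6 dBm


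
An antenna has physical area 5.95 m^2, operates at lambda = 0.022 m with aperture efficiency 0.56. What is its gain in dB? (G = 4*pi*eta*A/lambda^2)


G_linear = 4*pi*0.56*5.95/0.022^2 = 86510.63
G_dB = 10*log10(86510.63) = 49.4 dB

49.4 dB


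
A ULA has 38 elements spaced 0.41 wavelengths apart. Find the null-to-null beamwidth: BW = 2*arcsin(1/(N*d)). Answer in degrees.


1/(N*d) = 1/(38*0.41) = 0.064185
BW = 2*arcsin(0.064185) = 7.4 degrees

7.4 degrees


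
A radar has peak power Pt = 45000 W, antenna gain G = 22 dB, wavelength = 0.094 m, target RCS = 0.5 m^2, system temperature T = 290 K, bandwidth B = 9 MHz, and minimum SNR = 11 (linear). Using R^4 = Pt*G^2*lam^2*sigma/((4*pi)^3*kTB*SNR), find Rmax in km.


G_lin = 10^(22/10) = 158.489319
R^4 = 45000 * 158.489319^2 * 0.094^2 * 0.5 / ((4*pi)^3 * 1.38e-23 * 290 * 9000000.0 * 11)
R^4 = 6.35179e15 m^4
R_max = (6.35179e15)^(1/4) = 8927.4 m = 8.9 km

8.9 km


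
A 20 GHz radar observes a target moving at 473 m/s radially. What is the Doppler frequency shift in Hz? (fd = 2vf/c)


fd = 2 * 473 * 20000000000.0 / 3e8 = 63066.7 Hz

63066.7 Hz


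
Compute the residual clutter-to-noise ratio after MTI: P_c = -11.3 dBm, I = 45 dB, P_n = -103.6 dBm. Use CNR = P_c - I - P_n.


CNR = -11.3 - 45 - (-103.6) = 47.3 dB

47.3 dB


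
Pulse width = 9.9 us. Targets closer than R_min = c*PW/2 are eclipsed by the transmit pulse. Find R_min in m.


R_min = 3e8 * 9.9e-6 / 2 = 1485.0 m

1485.0 m


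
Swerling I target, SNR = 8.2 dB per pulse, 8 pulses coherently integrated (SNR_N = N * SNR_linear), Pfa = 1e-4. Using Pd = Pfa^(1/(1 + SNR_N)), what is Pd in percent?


SNR_lin = 10^(8.2/10) = 6.60693
SNR_N = 8 * 6.60693 = 52.85544
1/(1 + SNR_N) = 1/53.85544 = 0.0185682
Pd = (1e-4)^0.0185682 = 0.84281
Pd = 84.3%

84.3%


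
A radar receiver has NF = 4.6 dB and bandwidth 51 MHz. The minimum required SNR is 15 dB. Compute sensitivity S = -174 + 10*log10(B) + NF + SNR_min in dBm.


10*log10(51000000.0) = 77.08
S = -174 + 77.08 + 4.6 + 15 = -77.3 dBm

-77.3 dBm


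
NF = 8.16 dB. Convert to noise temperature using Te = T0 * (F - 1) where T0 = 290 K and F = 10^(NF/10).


NF_lin = 10^(8.16/10) = 6.546362
Te = 290 * (6.546362 - 1) = 1608.4 K

1608.4 K


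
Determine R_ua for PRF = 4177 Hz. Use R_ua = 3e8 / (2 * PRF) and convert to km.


R_ua = 3e8 / (2 * 4177) = 35910.9 m = 35.9 km

35.9 km


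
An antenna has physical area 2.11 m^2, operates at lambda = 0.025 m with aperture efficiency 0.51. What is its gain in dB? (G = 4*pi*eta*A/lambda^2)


G_linear = 4*pi*0.51*2.11/0.025^2 = 21636.27
G_dB = 10*log10(21636.27) = 43.4 dB

43.4 dB


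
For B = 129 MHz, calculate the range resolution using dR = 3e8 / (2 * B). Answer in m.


dR = 3e8 / (2 * 129000000.0) = 1.16 m

1.16 m


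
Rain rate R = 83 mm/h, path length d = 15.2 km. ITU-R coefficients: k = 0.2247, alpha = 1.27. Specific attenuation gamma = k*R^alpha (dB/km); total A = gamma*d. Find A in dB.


gamma = 0.2247 * 83^1.27 = 61.49393 dB/km
A = 61.49393 * 15.2 = 934.71 dB

934.71 dB


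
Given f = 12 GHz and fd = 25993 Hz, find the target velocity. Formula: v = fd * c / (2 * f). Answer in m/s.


v = 25993 * 3e8 / (2 * 12000000000.0) = 324.9 m/s

324.9 m/s


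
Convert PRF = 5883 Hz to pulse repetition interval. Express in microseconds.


PRI = 1/5883 = 0.0001699813 s = 170.0 us

170.0 us
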